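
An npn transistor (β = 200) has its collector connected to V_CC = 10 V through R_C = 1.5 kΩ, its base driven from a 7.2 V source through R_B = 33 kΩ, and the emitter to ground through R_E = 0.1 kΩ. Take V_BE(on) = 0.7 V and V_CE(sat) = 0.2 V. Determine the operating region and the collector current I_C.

Assume active: I_B = (7.2 − 0.7)/(33 + 201×0.1) = 0.122 mA, I_C = β·I_B = 24.5 mA.
Then V_CE = 10 − 24.5×1.5 − 24.6×0.1 = -29.2 V < 0.2 V — the active assumption fails.
Re-solve with V_CE = 0.2 V. KCL at the emitter: V_E/R_E = (V_BB−0.7−V_E)/R_B + (V_CC−0.2−V_E)/R_C, giving V_E = 0.629 V.
I_C = (V_CC − 0.2 − V_E)/R_C = (9.8 − 0.629)/1.5 = 6.11 mA.
Check: I_B = (6.5 − 0.629)/33 = 0.178 mA, and β·I_B = 35.6 mA > I_C, confirming saturation.

saturation; I_C ≈ 6.1 mA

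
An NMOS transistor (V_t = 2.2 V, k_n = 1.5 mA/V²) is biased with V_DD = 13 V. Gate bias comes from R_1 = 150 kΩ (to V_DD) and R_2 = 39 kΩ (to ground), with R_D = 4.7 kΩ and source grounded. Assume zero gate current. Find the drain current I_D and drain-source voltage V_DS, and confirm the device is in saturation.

V_G = V_DD·R_2/(R_1+R_2) = 13×39/189 = 2.68 V. With the source grounded, V_GS = V_G = 2.68 V.
Assume saturation: I_D = (k_n/2)(V_GS − V_t)² = (1.5/2)×(2.68 − 2.2)² = 0.75×0.483² = 0.175 mA.
V_DS = V_DD − I_D·R_D = 13 − 0.175×4.7 = 12.2 V.
Saturation requires V_DS ≥ V_GS − V_t = 0.483 V; 12.2 ≥ 0.483 ✓.

I_D ≈ 0.17 mA, V_DS ≈ 12 V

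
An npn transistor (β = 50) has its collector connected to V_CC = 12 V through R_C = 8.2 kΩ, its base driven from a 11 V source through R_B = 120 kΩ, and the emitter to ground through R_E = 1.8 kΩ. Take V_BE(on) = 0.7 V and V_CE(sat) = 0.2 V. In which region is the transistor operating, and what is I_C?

Assume active: I_B = (11 − 0.7)/(120 + 51×1.8) = 0.0486 mA, I_C = β·I_B = 2.43 mA.
Then V_CE = 12 − 2.43×8.2 − 2.48×1.8 = -12.4 V < 0.2 V — the active assumption fails.
Re-solve with V_CE = 0.2 V. KCL at the emitter: V_E/R_E = (V_BB−0.7−V_E)/R_B + (V_CC−0.2−V_E)/R_C, giving V_E = 2.22 V.
I_C = (V_CC − 0.2 − V_E)/R_C = (11.8 − 2.22)/8.2 = 1.17 mA.
Check: I_B = (10.3 − 2.22)/120 = 0.0673 mA, and β·I_B = 3.37 mA > I_C, confirming saturation.

saturation; I_C ≈ 1.2 mA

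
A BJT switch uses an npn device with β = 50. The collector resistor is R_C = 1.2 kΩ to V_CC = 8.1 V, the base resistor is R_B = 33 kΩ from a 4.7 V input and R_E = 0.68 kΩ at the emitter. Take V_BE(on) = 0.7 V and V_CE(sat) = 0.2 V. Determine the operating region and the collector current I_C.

Assume active. Base-emitter loop: I_B = (V_BB − V_BE)/(R_B + (β+1)R_E) = (4.7 − 0.7)/(33 + 51×0.68) = 0.0591 mA.
I_C = β·I_B = 50×0.0591 = 2.96 mA.
V_CE = V_CC − I_C·R_C − I_E·R_E = 8.1 − 2.96×1.2 − 3.01×0.68 = 2.5 V > V_CE(sat), so the active-region assumption holds.

active; I_C ≈ 3 mA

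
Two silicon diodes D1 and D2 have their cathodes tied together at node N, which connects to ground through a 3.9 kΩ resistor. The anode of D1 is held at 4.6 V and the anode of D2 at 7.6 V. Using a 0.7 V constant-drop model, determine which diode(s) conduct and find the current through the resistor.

Only D2 conducts; I_R ≈ 1.8 mA

Assume both conduct. Then node N would need to be at both 4.6−0.7 = 3.9 V and 7.6−0.7 = 6.9 V, which is impossible.
Assume only D2 conducts: V_N = 7.6 − 0.7 = 6.9 V, so I_R = 6.9/3.9 = 1.77 mA.
Check D1: its anode-to-cathode voltage is 4.6 − 6.9 = -2.3 V < 0.7 V, so it is off. The assumption is consistent.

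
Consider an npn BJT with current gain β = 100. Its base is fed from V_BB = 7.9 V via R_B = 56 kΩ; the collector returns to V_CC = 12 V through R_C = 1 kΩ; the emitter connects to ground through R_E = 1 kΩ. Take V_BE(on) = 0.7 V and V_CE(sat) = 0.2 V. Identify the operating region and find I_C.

active; I_C ≈ 4.6 mA

Assume active. Base-emitter loop: I_B = (V_BB − V_BE)/(R_B + (β+1)R_E) = (7.9 − 0.7)/(56 + 101×1) = 0.0459 mA.
I_C = β·I_B = 100×0.0459 = 4.59 mA.
V_CE = V_CC − I_C·R_C − I_E·R_E = 12 − 4.59×1 − 4.63×1 = 2.78 V > V_CE(sat), so the active-region assumption holds.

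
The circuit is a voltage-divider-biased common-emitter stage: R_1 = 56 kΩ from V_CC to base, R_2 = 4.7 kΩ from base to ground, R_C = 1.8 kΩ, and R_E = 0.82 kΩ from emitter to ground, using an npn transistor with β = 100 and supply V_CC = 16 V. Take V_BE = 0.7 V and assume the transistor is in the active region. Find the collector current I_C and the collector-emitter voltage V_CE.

Thevenize the base divider: V_Th = V_CC·R_2/(R_1+R_2) = 16×4.7/60.7 = 1.24 V, R_Th = R_1‖R_2 = 4.34 kΩ.
Base-emitter loop: V_Th = I_B·R_Th + V_BE + (β+1)I_B·R_E, so I_B = (1.24 − 0.7) / (4.34 + 101×0.82) = 0.00618 mA.
I_C = β·I_B = 100×0.00618 = 0.618 mA, and I_E = (β+1)I_B = 0.624 mA.
V_CE = V_CC − I_C·R_C − I_E·R_E = 16 − 0.618×1.8 − 0.624×0.82 = 14.4 V.
V_CE = 14.4 V > 0.2 V confirms active-region operation.

I_C ≈ 0.62 mA, V_CE ≈ 14 V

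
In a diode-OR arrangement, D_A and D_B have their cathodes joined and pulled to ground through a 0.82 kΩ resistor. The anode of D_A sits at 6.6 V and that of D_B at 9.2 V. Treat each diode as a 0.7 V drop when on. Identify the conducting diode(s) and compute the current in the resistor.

Only D_B conducts; I_R ≈ 10 mA

Assume both conduct. Then node N would need to be at both 6.6−0.7 = 5.9 V and 9.2−0.7 = 8.5 V, which is impossible.
Assume only D_B conducts: V_N = 9.2 − 0.7 = 8.5 V, so I_R = 8.5/0.82 = 10.4 mA.
Check D_A: its anode-to-cathode voltage is 6.6 − 8.5 = -1.9 V < 0.7 V, so it is off. The assumption is consistent.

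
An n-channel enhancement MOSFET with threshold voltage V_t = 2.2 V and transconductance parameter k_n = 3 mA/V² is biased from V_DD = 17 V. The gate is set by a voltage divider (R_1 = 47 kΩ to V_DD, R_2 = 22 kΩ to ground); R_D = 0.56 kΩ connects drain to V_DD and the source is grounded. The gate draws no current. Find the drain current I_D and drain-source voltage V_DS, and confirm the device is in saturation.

I_D ≈ 16 mA, V_DS ≈ 8.3 V

V_G = V_DD·R_2/(R_1+R_2) = 17×22/69 = 5.42 V. With the source grounded, V_GS = V_G = 5.42 V.
Assume saturation: I_D = (k_n/2)(V_GS − V_t)² = (3/2)×(5.42 − 2.2)² = 1.5×3.22² = 15.6 mA.
V_DS = V_DD − I_D·R_D = 17 − 15.6×0.56 = 8.29 V.
Saturation requires V_DS ≥ V_GS − V_t = 3.22 V; 8.29 ≥ 3.22 ✓.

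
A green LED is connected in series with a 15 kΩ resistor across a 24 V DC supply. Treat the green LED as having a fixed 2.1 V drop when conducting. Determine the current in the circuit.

KVL around the loop: 24 = V_D + I·R = 2.1 + I × 15 kΩ.
So I = (24 − 2.1) / 15 kΩ = 21.9 / 15 = 1.46 mA.

I ≈ 1.5 mA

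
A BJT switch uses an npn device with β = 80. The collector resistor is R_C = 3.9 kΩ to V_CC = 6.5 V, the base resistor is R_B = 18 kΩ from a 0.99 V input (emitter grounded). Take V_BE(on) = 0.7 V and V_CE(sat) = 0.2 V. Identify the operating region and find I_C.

Assume active. Base-emitter loop: I_B = (V_BB − V_BE)/R_B = (0.99 − 0.7)/18 = 0.0161 mA.
I_C = β·I_B = 80×0.0161 = 1.29 mA.
V_CE = V_CC − I_C·R_C = 6.5 − 1.29×3.9 = 1.47 V > V_CE(sat), so the active-region assumption holds.

active; I_C ≈ 1.3 mA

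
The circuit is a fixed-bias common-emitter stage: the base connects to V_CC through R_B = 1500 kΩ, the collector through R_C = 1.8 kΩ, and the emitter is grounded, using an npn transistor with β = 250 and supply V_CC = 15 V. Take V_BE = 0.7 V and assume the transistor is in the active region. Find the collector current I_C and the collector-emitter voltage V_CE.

I_C ≈ 2.4 mA, V_CE ≈ 11 V

Base loop: V_CC = I_B·R_B + V_BE, so I_B = (15 − 0.7)/1500 kΩ = 0.00953 mA.
In the active region I_C = β·I_B = 250 × 0.00953 = 2.38 mA.
Collector loop: V_CE = V_CC − I_C·R_C = 15 − 2.38×1.8 = 10.7 V.
Since V_CE = 10.7 V > V_CE(sat) ≈ 0.2 V, the transistor is in the active region as assumed.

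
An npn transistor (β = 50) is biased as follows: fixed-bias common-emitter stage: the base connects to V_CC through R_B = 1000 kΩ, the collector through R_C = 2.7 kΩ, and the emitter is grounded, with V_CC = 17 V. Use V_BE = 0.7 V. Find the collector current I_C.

Base loop: V_CC = I_B·R_B + V_BE, so I_B = (17 − 0.7)/1000 kΩ = 0.0163 mA.
In the active region I_C = β·I_B = 50 × 0.0163 = 0.815 mA.
Collector loop: V_CE = V_CC − I_C·R_C = 17 − 0.815×2.7 = 14.8 V.
Since V_CE = 14.8 V > V_CE(sat) ≈ 0.2 V, the transistor is in the active region as assumed.

I_C ≈ 0.82 mA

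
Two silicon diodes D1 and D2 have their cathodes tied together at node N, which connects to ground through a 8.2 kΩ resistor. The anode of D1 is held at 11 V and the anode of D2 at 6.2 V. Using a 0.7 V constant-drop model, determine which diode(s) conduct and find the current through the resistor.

Only D1 conducts; I_R ≈ 1.3 mA

Assume both conduct. Then node N would need to be at both 11−0.7 = 10.3 V and 6.2−0.7 = 5.5 V, which is impossible.
Assume only D1 conducts: V_N = 11 − 0.7 = 10.3 V, so I_R = 10.3/8.2 = 1.26 mA.
Check D2: its anode-to-cathode voltage is 6.2 − 10.3 = -4.1 V < 0.7 V, so it is off. The assumption is consistent.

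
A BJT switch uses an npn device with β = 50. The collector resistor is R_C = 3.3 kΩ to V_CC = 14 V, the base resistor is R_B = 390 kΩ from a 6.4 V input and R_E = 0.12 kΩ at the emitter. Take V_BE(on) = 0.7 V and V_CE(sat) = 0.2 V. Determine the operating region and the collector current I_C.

Assume active. Base-emitter loop: I_B = (V_BB − V_BE)/(R_B + (β+1)R_E) = (6.4 − 0.7)/(390 + 51×0.12) = 0.0144 mA.
I_C = β·I_B = 50×0.0144 = 0.719 mA.
V_CE = V_CC − I_C·R_C − I_E·R_E = 14 − 0.719×3.3 − 0.734×0.12 = 11.5 V > V_CE(sat), so the active-region assumption holds.

active; I_C ≈ 0.72 mA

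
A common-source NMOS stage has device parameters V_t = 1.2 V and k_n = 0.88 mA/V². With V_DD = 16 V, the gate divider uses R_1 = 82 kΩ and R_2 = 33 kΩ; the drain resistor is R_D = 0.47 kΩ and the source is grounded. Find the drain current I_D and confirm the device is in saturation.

V_G = V_DD·R_2/(R_1+R_2) = 16×33/115 = 4.59 V. With the source grounded, V_GS = V_G = 4.59 V.
Assume saturation: I_D = (k_n/2)(V_GS − V_t)² = (0.88/2)×(4.59 − 1.2)² = 0.44×3.39² = 5.06 mA.
V_DS = V_DD − I_D·R_D = 16 − 5.06×0.47 = 13.6 V.
Saturation requires V_DS ≥ V_GS − V_t = 3.39 V; 13.6 ≥ 3.39 ✓.

I_D ≈ 5.1 mA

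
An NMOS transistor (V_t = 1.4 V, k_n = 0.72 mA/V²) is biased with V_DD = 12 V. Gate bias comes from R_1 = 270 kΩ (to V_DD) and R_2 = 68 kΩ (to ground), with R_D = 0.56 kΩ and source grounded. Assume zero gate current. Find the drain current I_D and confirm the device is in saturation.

I_D ≈ 0.37 mA

V_G = V_DD·R_2/(R_1+R_2) = 12×68/338 = 2.41 V. With the source grounded, V_GS = V_G = 2.41 V.
Assume saturation: I_D = (k_n/2)(V_GS − V_t)² = (0.72/2)×(2.41 − 1.4)² = 0.36×1.01² = 0.37 mA.
V_DS = V_DD − I_D·R_D = 12 − 0.37×0.56 = 11.8 V.
Saturation requires V_DS ≥ V_GS − V_t = 1.01 V; 11.8 ≥ 1.01 ✓.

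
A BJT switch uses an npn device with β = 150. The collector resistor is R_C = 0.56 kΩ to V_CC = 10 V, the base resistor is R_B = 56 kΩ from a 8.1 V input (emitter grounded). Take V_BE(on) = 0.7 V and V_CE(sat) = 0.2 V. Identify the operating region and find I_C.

saturation; I_C ≈ 18 mA

Assume active: I_B = (8.1 − 0.7)/56 = 0.132 mA, giving I_C = β·I_B = 19.8 mA.
But then V_CE = 10 − 19.8×0.56 = -1.1 V < V_CE(sat) = 0.2 V — impossible in the active region.
So the transistor is saturated. With V_CE = 0.2 V, I_C = (V_CC − 0.2)/R_C = 9.8/0.56 = 17.5 mA.
Check: β·I_B = 19.8 mA > I_C = 17.5 mA, confirming saturation.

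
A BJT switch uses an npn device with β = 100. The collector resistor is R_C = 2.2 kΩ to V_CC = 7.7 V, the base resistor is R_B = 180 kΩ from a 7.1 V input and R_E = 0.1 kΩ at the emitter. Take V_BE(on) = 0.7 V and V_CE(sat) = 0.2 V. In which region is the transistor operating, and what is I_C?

saturation; I_C ≈ 3.3 mA

Assume active: I_B = (7.1 − 0.7)/(180 + 101×0.1) = 0.0337 mA, I_C = β·I_B = 3.37 mA.
Then V_CE = 7.7 − 3.37×2.2 − 3.4×0.1 = -0.0467 V < 0.2 V — the active assumption fails.
Re-solve with V_CE = 0.2 V. KCL at the emitter: V_E/R_E = (V_BB−0.7−V_E)/R_B + (V_CC−0.2−V_E)/R_C, giving V_E = 0.329 V.
I_C = (V_CC − 0.2 − V_E)/R_C = (7.5 − 0.329)/2.2 = 3.26 mA.
Check: I_B = (6.4 − 0.329)/180 = 0.0337 mA, and β·I_B = 3.37 mA > I_C, confirming saturation.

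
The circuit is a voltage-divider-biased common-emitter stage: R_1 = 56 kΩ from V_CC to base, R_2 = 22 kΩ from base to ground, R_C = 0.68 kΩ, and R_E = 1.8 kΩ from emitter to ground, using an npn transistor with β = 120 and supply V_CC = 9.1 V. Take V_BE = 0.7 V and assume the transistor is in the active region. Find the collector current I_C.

Thevenize the base divider: V_Th = V_CC·R_2/(R_1+R_2) = 9.1×22/78 = 2.57 V, R_Th = R_1‖R_2 = 15.8 kΩ.
Base-emitter loop: V_Th = I_B·R_Th + V_BE + (β+1)I_B·R_E, so I_B = (2.57 − 0.7) / (15.8 + 121×1.8) = 0.00799 mA.
I_C = β·I_B = 120×0.00799 = 0.959 mA, and I_E = (β+1)I_B = 0.967 mA.
V_CE = V_CC − I_C·R_C − I_E·R_E = 9.1 − 0.959×0.68 − 0.967×1.8 = 6.71 V.
V_CE = 6.71 V > 0.2 V confirms active-region operation.

I_C ≈ 0.96 mA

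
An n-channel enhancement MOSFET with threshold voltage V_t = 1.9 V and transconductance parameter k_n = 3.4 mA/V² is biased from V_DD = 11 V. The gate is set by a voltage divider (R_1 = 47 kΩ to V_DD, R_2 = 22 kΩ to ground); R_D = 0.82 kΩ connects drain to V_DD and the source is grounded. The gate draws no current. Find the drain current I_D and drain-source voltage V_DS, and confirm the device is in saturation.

V_G = V_DD·R_2/(R_1+R_2) = 11×22/69 = 3.51 V. With the source grounded, V_GS = V_G = 3.51 V.
Assume saturation: I_D = (k_n/2)(V_GS − V_t)² = (3.4/2)×(3.51 − 1.9)² = 1.7×1.61² = 4.39 mA.
V_DS = V_DD − I_D·R_D = 11 − 4.39×0.82 = 7.4 V.
Saturation requires V_DS ≥ V_GS − V_t = 1.61 V; 7.4 ≥ 1.61 ✓.

I_D ≈ 4.4 mA, V_DS ≈ 7.4 V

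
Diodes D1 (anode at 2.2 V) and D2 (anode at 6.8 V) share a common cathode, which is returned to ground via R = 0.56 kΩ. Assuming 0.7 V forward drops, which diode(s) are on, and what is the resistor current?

Assume both conduct. Then node N would need to be at both 2.2−0.7 = 1.5 V and 6.8−0.7 = 6.1 V, which is impossible.
Assume only D2 conducts: V_N = 6.8 − 0.7 = 6.1 V, so I_R = 6.1/0.56 = 10.9 mA.
Check D1: its anode-to-cathode voltage is 2.2 − 6.1 = -3.9 V < 0.7 V, so it is off. The assumption is consistent.

Only D2 conducts; I_R ≈ 11 mA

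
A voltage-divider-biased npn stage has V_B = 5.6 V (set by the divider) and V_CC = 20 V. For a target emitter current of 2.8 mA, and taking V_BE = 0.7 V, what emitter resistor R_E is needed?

V_E = V_B − V_BE = 5.6 − 0.7 = 4.9 V.
R_E = V_E / I_E = 4.9 / 2.8 = 1.75 kΩ.

R_E ≈ 1.8 kΩ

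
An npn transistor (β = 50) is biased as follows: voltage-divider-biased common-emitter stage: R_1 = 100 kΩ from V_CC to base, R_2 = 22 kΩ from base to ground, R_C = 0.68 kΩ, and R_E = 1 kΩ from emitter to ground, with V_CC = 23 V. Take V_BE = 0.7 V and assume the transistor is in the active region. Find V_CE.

Thevenize the base divider: V_Th = V_CC·R_2/(R_1+R_2) = 23×22/122 = 4.15 V, R_Th = R_1‖R_2 = 18 kΩ.
Base-emitter loop: V_Th = I_B·R_Th + V_BE + (β+1)I_B·R_E, so I_B = (4.15 − 0.7) / (18 + 51×1) = 0.0499 mA.
I_C = β·I_B = 50×0.0499 = 2.5 mA, and I_E = (β+1)I_B = 2.55 mA.
V_CE = V_CC − I_C·R_C − I_E·R_E = 23 − 2.5×0.68 − 2.55×1 = 18.8 V.
V_CE = 18.8 V > 0.2 V confirms active-region operation.

V_CE ≈ 19 V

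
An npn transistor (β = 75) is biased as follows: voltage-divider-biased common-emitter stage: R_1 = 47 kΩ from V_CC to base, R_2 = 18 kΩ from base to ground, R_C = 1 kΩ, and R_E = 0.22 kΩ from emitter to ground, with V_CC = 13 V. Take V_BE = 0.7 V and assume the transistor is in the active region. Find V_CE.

Thevenize the base divider: V_Th = V_CC·R_2/(R_1+R_2) = 13×18/65 = 3.6 V, R_Th = R_1‖R_2 = 13 kΩ.
Base-emitter loop: V_Th = I_B·R_Th + V_BE + (β+1)I_B·R_E, so I_B = (3.6 − 0.7) / (13 + 76×0.22) = 0.0975 mA.
I_C = β·I_B = 75×0.0975 = 7.31 mA, and I_E = (β+1)I_B = 7.41 mA.
V_CE = V_CC − I_C·R_C − I_E·R_E = 13 − 7.31×1 − 7.41×0.22 = 4.05 V.
V_CE = 4.05 V > 0.2 V confirms active-region operation.

V_CE ≈ 4.1 V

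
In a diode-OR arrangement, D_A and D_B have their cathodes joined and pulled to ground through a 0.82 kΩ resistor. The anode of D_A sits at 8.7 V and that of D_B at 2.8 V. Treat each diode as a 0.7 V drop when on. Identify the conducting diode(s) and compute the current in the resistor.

Assume both conduct. Then node N would need to be at both 8.7−0.7 = 8 V and 2.8−0.7 = 2.1 V, which is impossible.
Assume only D_A conducts: V_N = 8.7 − 0.7 = 8 V, so I_R = 8/0.82 = 9.76 mA.
Check D_B: its anode-to-cathode voltage is 2.8 − 8 = -5.2 V < 0.7 V, so it is off. The assumption is consistent.

Only D_A conducts; I_R ≈ 9.8 mA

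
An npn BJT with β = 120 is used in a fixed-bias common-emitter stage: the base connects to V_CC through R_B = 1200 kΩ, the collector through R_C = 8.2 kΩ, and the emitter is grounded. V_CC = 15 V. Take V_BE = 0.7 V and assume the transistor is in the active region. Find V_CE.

V_CE ≈ 3.3 V

Base loop: V_CC = I_B·R_B + V_BE, so I_B = (15 − 0.7)/1200 kΩ = 0.0119 mA.
In the active region I_C = β·I_B = 120 × 0.0119 = 1.43 mA.
Collector loop: V_CE = V_CC − I_C·R_C = 15 − 1.43×8.2 = 3.27 V.
Since V_CE = 3.27 V > V_CE(sat) ≈ 0.2 V, the transistor is in the active region as assumed.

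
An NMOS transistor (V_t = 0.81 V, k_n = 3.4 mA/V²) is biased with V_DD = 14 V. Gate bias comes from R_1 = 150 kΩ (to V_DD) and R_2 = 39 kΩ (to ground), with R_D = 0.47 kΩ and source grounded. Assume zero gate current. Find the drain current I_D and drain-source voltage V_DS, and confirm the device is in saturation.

I_D ≈ 7.3 mA, V_DS ≈ 11 V

V_G = V_DD·R_2/(R_1+R_2) = 14×39/189 = 2.89 V. With the source grounded, V_GS = V_G = 2.89 V.
Assume saturation: I_D = (k_n/2)(V_GS − V_t)² = (3.4/2)×(2.89 − 0.81)² = 1.7×2.08² = 7.35 mA.
V_DS = V_DD − I_D·R_D = 14 − 7.35×0.47 = 10.5 V.
Saturation requires V_DS ≥ V_GS − V_t = 2.08 V; 10.5 ≥ 2.08 ✓.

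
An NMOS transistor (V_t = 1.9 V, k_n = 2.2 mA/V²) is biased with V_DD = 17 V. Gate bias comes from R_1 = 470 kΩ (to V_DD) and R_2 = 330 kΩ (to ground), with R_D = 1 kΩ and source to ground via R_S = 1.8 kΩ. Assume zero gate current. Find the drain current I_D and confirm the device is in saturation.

I_D ≈ 2.1 mA

V_G = V_DD·R_2/(R_1+R_2) = 17×330/800 = 7.01 V.
Assume saturation: I_D = (k_n/2)(V_GS − V_t)² with V_GS = V_G − I_D·R_S = 7.01 − 1.8·I_D.
Substituting gives 3.56·I_D² − 21.2·I_D + 28.8 = 0, with roots I_D = 2.08 or 3.88 mA.
The root I_D = 3.88 mA gives V_GS = 0.0209 V ≤ V_t, so take I_D = 2.08 mA.
Then V_GS = 3.27 V and V_DS = V_DD − I_D(R_D+R_S) = 17 − 2.08×2.8 = 11.2 V.
Saturation requires V_DS ≥ V_GS − V_t = 1.37 V; 11.2 ≥ 1.37 ✓.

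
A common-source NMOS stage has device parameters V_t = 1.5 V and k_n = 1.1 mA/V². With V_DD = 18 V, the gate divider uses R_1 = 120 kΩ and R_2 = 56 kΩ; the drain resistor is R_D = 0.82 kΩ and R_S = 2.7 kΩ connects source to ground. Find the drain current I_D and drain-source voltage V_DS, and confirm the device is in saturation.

I_D ≈ 1.1 mA, V_DS ≈ 14 V

V_G = V_DD·R_2/(R_1+R_2) = 18×56/176 = 5.73 V.
Assume saturation: I_D = (k_n/2)(V_GS − V_t)² with V_GS = V_G − I_D·R_S = 5.73 − 2.7·I_D.
Substituting gives 4.01·I_D² − 13.6·I_D + 9.83 = 0, with roots I_D = 1.05 or 2.33 mA.
The root I_D = 2.33 mA gives V_GS = -0.557 V ≤ V_t, so take I_D = 1.05 mA.
Then V_GS = 2.88 V and V_DS = V_DD − I_D(R_D+R_S) = 18 − 1.05×3.52 = 14.3 V.
Saturation requires V_DS ≥ V_GS − V_t = 1.38 V; 14.3 ≥ 1.38 ✓.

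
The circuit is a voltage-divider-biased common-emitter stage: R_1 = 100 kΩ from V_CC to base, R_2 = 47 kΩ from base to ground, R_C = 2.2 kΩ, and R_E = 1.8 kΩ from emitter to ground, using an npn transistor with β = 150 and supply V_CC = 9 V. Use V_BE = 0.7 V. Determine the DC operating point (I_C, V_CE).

I_C ≈ 1.1 mA, V_CE ≈ 4.7 V

Thevenize the base divider: V_Th = V_CC·R_2/(R_1+R_2) = 9×47/147 = 2.88 V, R_Th = R_1‖R_2 = 32 kΩ.
Base-emitter loop: V_Th = I_B·R_Th + V_BE + (β+1)I_B·R_E, so I_B = (2.88 − 0.7) / (32 + 151×1.8) = 0.00717 mA.
I_C = β·I_B = 150×0.00717 = 1.08 mA, and I_E = (β+1)I_B = 1.08 mA.
V_CE = V_CC − I_C·R_C − I_E·R_E = 9 − 1.08×2.2 − 1.08×1.8 = 4.69 V.
V_CE = 4.69 V > 0.2 V confirms active-region operation.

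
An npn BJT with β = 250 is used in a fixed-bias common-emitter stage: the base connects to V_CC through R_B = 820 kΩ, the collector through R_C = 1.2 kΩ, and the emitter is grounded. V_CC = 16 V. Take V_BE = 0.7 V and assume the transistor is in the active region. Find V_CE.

V_CE ≈ 10 V

Base loop: V_CC = I_B·R_B + V_BE, so I_B = (16 − 0.7)/820 kΩ = 0.0187 mA.
In the active region I_C = β·I_B = 250 × 0.0187 = 4.66 mA.
Collector loop: V_CE = V_CC − I_C·R_C = 16 − 4.66×1.2 = 10.4 V.
Since V_CE = 10.4 V > V_CE(sat) ≈ 0.2 V, the transistor is in the active region as assumed.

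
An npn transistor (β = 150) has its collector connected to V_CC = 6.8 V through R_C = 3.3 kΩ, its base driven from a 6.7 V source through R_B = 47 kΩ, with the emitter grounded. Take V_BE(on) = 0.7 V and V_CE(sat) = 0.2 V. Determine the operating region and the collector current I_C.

Assume active: I_B = (6.7 − 0.7)/47 = 0.128 mA, giving I_C = β·I_B = 19.1 mA.
But then V_CE = 6.8 − 19.1×3.3 = -56.4 V < V_CE(sat) = 0.2 V — impossible in the active region.
So the transistor is saturated. With V_CE = 0.2 V, I_C = (V_CC − 0.2)/R_C = 6.6/3.3 = 2 mA.
Check: β·I_B = 19.1 mA > I_C = 2 mA, confirming saturation.

saturation; I_C ≈ 2 mA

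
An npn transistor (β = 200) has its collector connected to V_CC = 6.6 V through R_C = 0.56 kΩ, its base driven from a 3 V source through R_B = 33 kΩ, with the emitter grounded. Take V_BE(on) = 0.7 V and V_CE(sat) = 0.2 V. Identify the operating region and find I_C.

Assume active: I_B = (3 − 0.7)/33 = 0.0697 mA, giving I_C = β·I_B = 13.9 mA.
But then V_CE = 6.6 − 13.9×0.56 = -1.21 V < V_CE(sat) = 0.2 V — impossible in the active region.
So the transistor is saturated. With V_CE = 0.2 V, I_C = (V_CC − 0.2)/R_C = 6.4/0.56 = 11.4 mA.
Check: β·I_B = 13.9 mA > I_C = 11.4 mA, confirming saturation.

saturation; I_C ≈ 11 mA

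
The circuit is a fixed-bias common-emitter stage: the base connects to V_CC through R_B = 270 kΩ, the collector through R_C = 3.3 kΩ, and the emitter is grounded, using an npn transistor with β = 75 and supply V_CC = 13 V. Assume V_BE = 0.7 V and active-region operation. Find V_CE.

V_CE ≈ 1.7 V

Base loop: V_CC = I_B·R_B + V_BE, so I_B = (13 − 0.7)/270 kΩ = 0.0456 mA.
In the active region I_C = β·I_B = 75 × 0.0456 = 3.42 mA.
Collector loop: V_CE = V_CC − I_C·R_C = 13 − 3.42×3.3 = 1.72 V.
Since V_CE = 1.72 V > V_CE(sat) ≈ 0.2 V, the transistor is in the active region as assumed.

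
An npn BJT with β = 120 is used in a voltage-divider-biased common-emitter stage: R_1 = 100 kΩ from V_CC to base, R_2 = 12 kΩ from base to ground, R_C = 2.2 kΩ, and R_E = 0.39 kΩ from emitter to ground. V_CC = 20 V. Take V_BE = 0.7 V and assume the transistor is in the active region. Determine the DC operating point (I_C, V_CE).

I_C ≈ 3 mA, V_CE ≈ 12 V

Thevenize the base divider: V_Th = V_CC·R_2/(R_1+R_2) = 20×12/112 = 2.14 V, R_Th = R_1‖R_2 = 10.7 kΩ.
Base-emitter loop: V_Th = I_B·R_Th + V_BE + (β+1)I_B·R_E, so I_B = (2.14 − 0.7) / (10.7 + 121×0.39) = 0.0249 mA.
I_C = β·I_B = 120×0.0249 = 2.99 mA, and I_E = (β+1)I_B = 3.02 mA.
V_CE = V_CC − I_C·R_C − I_E·R_E = 20 − 2.99×2.2 − 3.02×0.39 = 12.2 V.
V_CE = 12.2 V > 0.2 V confirms active-region operation.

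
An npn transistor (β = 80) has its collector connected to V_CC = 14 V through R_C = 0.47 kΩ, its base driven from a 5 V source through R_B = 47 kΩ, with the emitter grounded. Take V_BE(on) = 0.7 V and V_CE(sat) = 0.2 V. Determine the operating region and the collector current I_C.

Assume active. Base-emitter loop: I_B = (V_BB − V_BE)/R_B = (5 − 0.7)/47 = 0.0915 mA.
I_C = β·I_B = 80×0.0915 = 7.32 mA.
V_CE = V_CC − I_C·R_C = 14 − 7.32×0.47 = 10.6 V > V_CE(sat), so the active-region assumption holds.

active; I_C ≈ 7.3 mA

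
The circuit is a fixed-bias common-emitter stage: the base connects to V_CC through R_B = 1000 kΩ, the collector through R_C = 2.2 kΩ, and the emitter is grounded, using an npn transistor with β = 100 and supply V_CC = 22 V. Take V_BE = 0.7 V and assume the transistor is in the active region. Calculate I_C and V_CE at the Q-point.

Base loop: V_CC = I_B·R_B + V_BE, so I_B = (22 − 0.7)/1000 kΩ = 0.0213 mA.
In the active region I_C = β·I_B = 100 × 0.0213 = 2.13 mA.
Collector loop: V_CE = V_CC − I_C·R_C = 22 − 2.13×2.2 = 17.3 V.
Since V_CE = 17.3 V > V_CE(sat) ≈ 0.2 V, the transistor is in the active region as assumed.

I_C ≈ 2.1 mA, V_CE ≈ 17 V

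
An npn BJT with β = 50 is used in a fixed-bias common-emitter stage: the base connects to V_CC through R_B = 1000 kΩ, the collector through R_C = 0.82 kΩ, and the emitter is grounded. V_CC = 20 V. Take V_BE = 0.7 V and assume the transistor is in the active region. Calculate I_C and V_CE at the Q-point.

Base loop: V_CC = I_B·R_B + V_BE, so I_B = (20 − 0.7)/1000 kΩ = 0.0193 mA.
In the active region I_C = β·I_B = 50 × 0.0193 = 0.965 mA.
Collector loop: V_CE = V_CC − I_C·R_C = 20 − 0.965×0.82 = 19.2 V.
Since V_CE = 19.2 V > V_CE(sat) ≈ 0.2 V, the transistor is in the active region as assumed.

I_C ≈ 0.97 mA, V_CE ≈ 19 V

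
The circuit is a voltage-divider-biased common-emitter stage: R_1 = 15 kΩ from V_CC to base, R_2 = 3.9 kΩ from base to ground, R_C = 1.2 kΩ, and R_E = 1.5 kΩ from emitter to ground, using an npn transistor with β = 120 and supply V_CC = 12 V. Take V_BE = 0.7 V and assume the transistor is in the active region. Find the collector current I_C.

I_C ≈ 1.2 mA

Thevenize the base divider: V_Th = V_CC·R_2/(R_1+R_2) = 12×3.9/18.9 = 2.48 V, R_Th = R_1‖R_2 = 3.1 kΩ.
Base-emitter loop: V_Th = I_B·R_Th + V_BE + (β+1)I_B·R_E, so I_B = (2.48 − 0.7) / (3.1 + 121×1.5) = 0.00962 mA.
I_C = β·I_B = 120×0.00962 = 1.15 mA, and I_E = (β+1)I_B = 1.16 mA.
V_CE = V_CC − I_C·R_C − I_E·R_E = 12 − 1.15×1.2 − 1.16×1.5 = 8.87 V.
V_CE = 8.87 V > 0.2 V confirms active-region operation.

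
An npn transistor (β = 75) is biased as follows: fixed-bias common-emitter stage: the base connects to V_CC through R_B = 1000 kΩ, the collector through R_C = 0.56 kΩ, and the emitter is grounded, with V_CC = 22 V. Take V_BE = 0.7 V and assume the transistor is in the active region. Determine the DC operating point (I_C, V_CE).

I_C ≈ 1.6 mA, V_CE ≈ 21 V

Base loop: V_CC = I_B·R_B + V_BE, so I_B = (22 − 0.7)/1000 kΩ = 0.0213 mA.
In the active region I_C = β·I_B = 75 × 0.0213 = 1.6 mA.
Collector loop: V_CE = V_CC − I_C·R_C = 22 − 1.6×0.56 = 21.1 V.
Since V_CE = 21.1 V > V_CE(sat) ≈ 0.2 V, the transistor is in the active region as assumed.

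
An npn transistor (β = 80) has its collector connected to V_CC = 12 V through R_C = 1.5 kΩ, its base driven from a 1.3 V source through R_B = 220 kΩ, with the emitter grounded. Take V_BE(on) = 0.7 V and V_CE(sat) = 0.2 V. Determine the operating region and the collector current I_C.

active; I_C ≈ 0.22 mA

Assume active. Base-emitter loop: I_B = (V_BB − V_BE)/R_B = (1.3 − 0.7)/220 = 0.00273 mA.
I_C = β·I_B = 80×0.00273 = 0.218 mA.
V_CE = V_CC − I_C·R_C = 12 − 0.218×1.5 = 11.7 V > V_CE(sat), so the active-region assumption holds.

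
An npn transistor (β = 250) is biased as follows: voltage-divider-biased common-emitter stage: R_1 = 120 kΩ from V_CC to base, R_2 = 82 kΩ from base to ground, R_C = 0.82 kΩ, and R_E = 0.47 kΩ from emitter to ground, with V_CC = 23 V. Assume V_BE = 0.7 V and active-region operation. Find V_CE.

V_CE ≈ 6.3 V

Thevenize the base divider: V_Th = V_CC·R_2/(R_1+R_2) = 23×82/202 = 9.34 V, R_Th = R_1‖R_2 = 48.7 kΩ.
Base-emitter loop: V_Th = I_B·R_Th + V_BE + (β+1)I_B·R_E, so I_B = (9.34 − 0.7) / (48.7 + 251×0.47) = 0.0518 mA.
I_C = β·I_B = 250×0.0518 = 13 mA, and I_E = (β+1)I_B = 13 mA.
V_CE = V_CC − I_C·R_C − I_E·R_E = 23 − 13×0.82 − 13×0.47 = 6.27 V.
V_CE = 6.27 V > 0.2 V confirms active-region operation.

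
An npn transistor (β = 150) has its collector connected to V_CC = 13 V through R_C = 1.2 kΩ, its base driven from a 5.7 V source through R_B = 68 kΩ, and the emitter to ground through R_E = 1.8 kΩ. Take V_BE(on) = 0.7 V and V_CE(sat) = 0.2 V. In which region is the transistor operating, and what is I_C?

Assume active. Base-emitter loop: I_B = (V_BB − V_BE)/(R_B + (β+1)R_E) = (5.7 − 0.7)/(68 + 151×1.8) = 0.0147 mA.
I_C = β·I_B = 150×0.0147 = 2.21 mA.
V_CE = V_CC − I_C·R_C − I_E·R_E = 13 − 2.21×1.2 − 2.22×1.8 = 6.35 V > V_CE(sat), so the active-region assumption holds.

active; I_C ≈ 2.2 mA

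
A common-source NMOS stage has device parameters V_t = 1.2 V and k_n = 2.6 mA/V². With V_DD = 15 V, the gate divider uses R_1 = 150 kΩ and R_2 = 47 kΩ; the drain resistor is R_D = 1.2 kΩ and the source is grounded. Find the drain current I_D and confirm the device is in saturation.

V_G = V_DD·R_2/(R_1+R_2) = 15×47/197 = 3.58 V. With the source grounded, V_GS = V_G = 3.58 V.
Assume saturation: I_D = (k_n/2)(V_GS − V_t)² = (2.6/2)×(3.58 − 1.2)² = 1.3×2.38² = 7.36 mA.
V_DS = V_DD − I_D·R_D = 15 − 7.36×1.2 = 6.17 V.
Saturation requires V_DS ≥ V_GS − V_t = 2.38 V; 6.17 ≥ 2.38 ✓.

I_D ≈ 7.4 mA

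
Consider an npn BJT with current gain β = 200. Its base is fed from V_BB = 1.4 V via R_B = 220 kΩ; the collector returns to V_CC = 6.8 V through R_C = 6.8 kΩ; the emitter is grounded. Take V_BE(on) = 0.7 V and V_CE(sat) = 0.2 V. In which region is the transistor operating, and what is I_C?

Assume active. Base-emitter loop: I_B = (V_BB − V_BE)/R_B = (1.4 − 0.7)/220 = 0.00318 mA.
I_C = β·I_B = 200×0.00318 = 0.636 mA.
V_CE = V_CC − I_C·R_C = 6.8 − 0.636×6.8 = 2.47 V > V_CE(sat), so the active-region assumption holds.

active; I_C ≈ 0.64 mA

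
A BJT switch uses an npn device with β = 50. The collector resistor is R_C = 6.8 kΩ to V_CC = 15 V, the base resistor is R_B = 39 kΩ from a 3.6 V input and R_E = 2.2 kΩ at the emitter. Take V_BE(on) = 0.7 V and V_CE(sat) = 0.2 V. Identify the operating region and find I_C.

Assume active. Base-emitter loop: I_B = (V_BB − V_BE)/(R_B + (β+1)R_E) = (3.6 − 0.7)/(39 + 51×2.2) = 0.0192 mA.
I_C = β·I_B = 50×0.0192 = 0.959 mA.
V_CE = V_CC − I_C·R_C − I_E·R_E = 15 − 0.959×6.8 − 0.978×2.2 = 6.33 V > V_CE(sat), so the active-region assumption holds.

active; I_C ≈ 0.96 mA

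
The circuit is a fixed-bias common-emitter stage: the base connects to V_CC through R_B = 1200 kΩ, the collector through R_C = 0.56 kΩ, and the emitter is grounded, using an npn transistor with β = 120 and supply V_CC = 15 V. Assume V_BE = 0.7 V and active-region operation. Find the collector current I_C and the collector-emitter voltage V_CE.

I_C ≈ 1.4 mA, V_CE ≈ 14 V

Base loop: V_CC = I_B·R_B + V_BE, so I_B = (15 − 0.7)/1200 kΩ = 0.0119 mA.
In the active region I_C = β·I_B = 120 × 0.0119 = 1.43 mA.
Collector loop: V_CE = V_CC − I_C·R_C = 15 − 1.43×0.56 = 14.2 V.
Since V_CE = 14.2 V > V_CE(sat) ≈ 0.2 V, the transistor is in the active region as assumed.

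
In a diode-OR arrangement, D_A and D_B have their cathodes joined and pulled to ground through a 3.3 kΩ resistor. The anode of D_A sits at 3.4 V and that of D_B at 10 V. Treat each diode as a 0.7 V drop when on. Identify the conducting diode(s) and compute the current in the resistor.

Assume both conduct. Then node N would need to be at both 3.4−0.7 = 2.7 V and 10−0.7 = 9.3 V, which is impossible.
Assume only D_B conducts: V_N = 10 − 0.7 = 9.3 V, so I_R = 9.3/3.3 = 2.82 mA.
Check D_A: its anode-to-cathode voltage is 3.4 − 9.3 = -5.9 V < 0.7 V, so it is off. The assumption is consistent.

Only D_B conducts; I_R ≈ 2.8 mA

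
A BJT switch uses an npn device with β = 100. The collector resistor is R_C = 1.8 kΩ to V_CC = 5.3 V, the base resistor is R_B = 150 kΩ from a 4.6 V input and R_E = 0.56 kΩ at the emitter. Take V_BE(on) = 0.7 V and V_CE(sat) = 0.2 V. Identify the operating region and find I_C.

active; I_C ≈ 1.9 mA

Assume active. Base-emitter loop: I_B = (V_BB − V_BE)/(R_B + (β+1)R_E) = (4.6 − 0.7)/(150 + 101×0.56) = 0.0189 mA.
I_C = β·I_B = 100×0.0189 = 1.89 mA.
V_CE = V_CC − I_C·R_C − I_E·R_E = 5.3 − 1.89×1.8 − 1.91×0.56 = 0.834 V > V_CE(sat), so the active-region assumption holds.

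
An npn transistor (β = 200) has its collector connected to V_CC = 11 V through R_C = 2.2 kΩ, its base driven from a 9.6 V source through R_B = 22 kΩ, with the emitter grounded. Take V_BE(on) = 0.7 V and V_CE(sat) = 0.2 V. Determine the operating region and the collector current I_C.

Assume active: I_B = (9.6 − 0.7)/22 = 0.405 mA, giving I_C = β·I_B = 80.9 mA.
But then V_CE = 11 − 80.9×2.2 = -167 V < V_CE(sat) = 0.2 V — impossible in the active region.
So the transistor is saturated. With V_CE = 0.2 V, I_C = (V_CC − 0.2)/R_C = 10.8/2.2 = 4.91 mA.
Check: β·I_B = 80.9 mA > I_C = 4.91 mA, confirming saturation.

saturation; I_C ≈ 4.9 mA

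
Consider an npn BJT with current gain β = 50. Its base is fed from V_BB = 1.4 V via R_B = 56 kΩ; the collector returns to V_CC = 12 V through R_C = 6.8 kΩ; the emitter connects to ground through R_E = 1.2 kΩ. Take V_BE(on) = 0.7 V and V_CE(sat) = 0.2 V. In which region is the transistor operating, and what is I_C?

Assume active. Base-emitter loop: I_B = (V_BB − V_BE)/(R_B + (β+1)R_E) = (1.4 − 0.7)/(56 + 51×1.2) = 0.00597 mA.
I_C = β·I_B = 50×0.00597 = 0.299 mA.
V_CE = V_CC − I_C·R_C − I_E·R_E = 12 − 0.299×6.8 − 0.305×1.2 = 9.6 V > V_CE(sat), so the active-region assumption holds.

active; I_C ≈ 0.3 mA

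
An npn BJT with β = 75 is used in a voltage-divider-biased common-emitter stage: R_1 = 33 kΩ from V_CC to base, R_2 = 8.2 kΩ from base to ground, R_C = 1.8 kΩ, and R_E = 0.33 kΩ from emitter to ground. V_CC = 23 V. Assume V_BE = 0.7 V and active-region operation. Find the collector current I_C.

I_C ≈ 9.2 mA

Thevenize the base divider: V_Th = V_CC·R_2/(R_1+R_2) = 23×8.2/41.2 = 4.58 V, R_Th = R_1‖R_2 = 6.57 kΩ.
Base-emitter loop: V_Th = I_B·R_Th + V_BE + (β+1)I_B·R_E, so I_B = (4.58 − 0.7) / (6.57 + 76×0.33) = 0.123 mA.
I_C = β·I_B = 75×0.123 = 9.19 mA, and I_E = (β+1)I_B = 9.31 mA.
V_CE = V_CC − I_C·R_C − I_E·R_E = 23 − 9.19×1.8 − 9.31×0.33 = 3.39 V.
V_CE = 3.39 V > 0.2 V confirms active-region operation.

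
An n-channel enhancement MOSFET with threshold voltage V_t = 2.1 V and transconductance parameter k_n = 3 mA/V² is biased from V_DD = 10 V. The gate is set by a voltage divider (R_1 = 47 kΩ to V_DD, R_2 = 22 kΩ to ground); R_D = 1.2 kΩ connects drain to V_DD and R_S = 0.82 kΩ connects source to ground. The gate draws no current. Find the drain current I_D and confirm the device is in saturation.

V_G = V_DD·R_2/(R_1+R_2) = 10×22/69 = 3.19 V.
Assume saturation: I_D = (k_n/2)(V_GS − V_t)² with V_GS = V_G − I_D·R_S = 3.19 − 0.82·I_D.
Substituting gives 1.01·I_D² − 3.68·I_D + 1.78 = 0, with roots I_D = 0.573 or 3.07 mA.
The root I_D = 3.07 mA gives V_GS = 0.669 V ≤ V_t, so take I_D = 0.573 mA.
Then V_GS = 2.72 V and V_DS = V_DD − I_D(R_D+R_S) = 10 − 0.573×2.02 = 8.84 V.
Saturation requires V_DS ≥ V_GS − V_t = 0.618 V; 8.84 ≥ 0.618 ✓.

I_D ≈ 0.57 mA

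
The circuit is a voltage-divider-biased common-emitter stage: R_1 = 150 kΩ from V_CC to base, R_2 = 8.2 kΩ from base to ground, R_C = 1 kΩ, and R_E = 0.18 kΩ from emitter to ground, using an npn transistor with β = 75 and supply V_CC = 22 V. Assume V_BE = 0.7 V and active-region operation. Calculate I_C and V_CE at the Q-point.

Thevenize the base divider: V_Th = V_CC·R_2/(R_1+R_2) = 22×8.2/158 = 1.14 V, R_Th = R_1‖R_2 = 7.77 kΩ.
Base-emitter loop: V_Th = I_B·R_Th + V_BE + (β+1)I_B·R_E, so I_B = (1.14 − 0.7) / (7.77 + 76×0.18) = 0.0205 mA.
I_C = β·I_B = 75×0.0205 = 1.54 mA, and I_E = (β+1)I_B = 1.56 mA.
V_CE = V_CC − I_C·R_C − I_E·R_E = 22 − 1.54×1 − 1.56×0.18 = 20.2 V.
V_CE = 20.2 V > 0.2 V confirms active-region operation.

I_C ≈ 1.5 mA, V_CE ≈ 20 V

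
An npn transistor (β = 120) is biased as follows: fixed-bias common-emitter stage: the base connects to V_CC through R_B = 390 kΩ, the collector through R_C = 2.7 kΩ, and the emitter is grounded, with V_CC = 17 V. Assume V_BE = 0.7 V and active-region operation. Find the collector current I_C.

Base loop: V_CC = I_B·R_B + V_BE, so I_B = (17 − 0.7)/390 kΩ = 0.0418 mA.
In the active region I_C = β·I_B = 120 × 0.0418 = 5.02 mA.
Collector loop: V_CE = V_CC − I_C·R_C = 17 − 5.02×2.7 = 3.46 V.
Since V_CE = 3.46 V > V_CE(sat) ≈ 0.2 V, the transistor is in the active region as assumed.

I_C ≈ 5 mA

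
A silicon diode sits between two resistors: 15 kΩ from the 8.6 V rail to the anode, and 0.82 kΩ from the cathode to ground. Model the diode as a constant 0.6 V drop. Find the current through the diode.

The two resistors are in series with the diode, so KVL gives 8.6 = I·15 + 0.6 + I·0.82.
I = (8.6 − 0.6) / (15 + 0.82) kΩ = 8 / 15.8 = 0.506 mA.

I ≈ 0.51 mA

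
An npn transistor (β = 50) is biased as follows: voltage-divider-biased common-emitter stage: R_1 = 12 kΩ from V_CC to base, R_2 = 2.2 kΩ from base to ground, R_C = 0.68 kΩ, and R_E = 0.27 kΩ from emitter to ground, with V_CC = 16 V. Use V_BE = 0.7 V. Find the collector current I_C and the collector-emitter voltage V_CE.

I_C ≈ 5.7 mA, V_CE ≈ 11 V

Thevenize the base divider: V_Th = V_CC·R_2/(R_1+R_2) = 16×2.2/14.2 = 2.48 V, R_Th = R_1‖R_2 = 1.86 kΩ.
Base-emitter loop: V_Th = I_B·R_Th + V_BE + (β+1)I_B·R_E, so I_B = (2.48 − 0.7) / (1.86 + 51×0.27) = 0.114 mA.
I_C = β·I_B = 50×0.114 = 5.69 mA, and I_E = (β+1)I_B = 5.8 mA.
V_CE = V_CC − I_C·R_C − I_E·R_E = 16 − 5.69×0.68 − 5.8×0.27 = 10.6 V.
V_CE = 10.6 V > 0.2 V confirms active-region operation.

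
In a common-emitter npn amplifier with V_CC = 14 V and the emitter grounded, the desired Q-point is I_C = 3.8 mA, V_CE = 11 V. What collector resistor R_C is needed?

Collector loop: V_CC = I_C·R_C + V_CE.
R_C = (V_CC − V_CE)/I_C = (14 − 11)/3.8 = 0.789 kΩ.

R_C ≈ 0.79 kΩ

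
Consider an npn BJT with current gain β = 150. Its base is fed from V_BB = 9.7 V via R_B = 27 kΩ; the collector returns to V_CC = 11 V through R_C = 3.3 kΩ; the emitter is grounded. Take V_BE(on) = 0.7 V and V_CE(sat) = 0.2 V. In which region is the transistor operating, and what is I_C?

Assume active: I_B = (9.7 − 0.7)/27 = 0.333 mA, giving I_C = β·I_B = 50 mA.
But then V_CE = 11 − 50×3.3 = -154 V < V_CE(sat) = 0.2 V — impossible in the active region.
So the transistor is saturated. With V_CE = 0.2 V, I_C = (V_CC − 0.2)/R_C = 10.8/3.3 = 3.27 mA.
Check: β·I_B = 50 mA > I_C = 3.27 mA, confirming saturation.

saturation; I_C ≈ 3.3 mA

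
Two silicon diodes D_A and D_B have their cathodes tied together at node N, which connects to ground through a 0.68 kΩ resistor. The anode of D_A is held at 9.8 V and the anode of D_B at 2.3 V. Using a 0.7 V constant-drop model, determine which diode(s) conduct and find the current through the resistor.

Only D_A conducts; I_R ≈ 13 mA

Assume both conduct. Then node N would need to be at both 9.8−0.7 = 9.1 V and 2.3−0.7 = 1.6 V, which is impossible.
Assume only D_A conducts: V_N = 9.8 − 0.7 = 9.1 V, so I_R = 9.1/0.68 = 13.4 mA.
Check D_B: its anode-to-cathode voltage is 2.3 − 9.1 = -6.8 V < 0.7 V, so it is off. The assumption is consistent.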